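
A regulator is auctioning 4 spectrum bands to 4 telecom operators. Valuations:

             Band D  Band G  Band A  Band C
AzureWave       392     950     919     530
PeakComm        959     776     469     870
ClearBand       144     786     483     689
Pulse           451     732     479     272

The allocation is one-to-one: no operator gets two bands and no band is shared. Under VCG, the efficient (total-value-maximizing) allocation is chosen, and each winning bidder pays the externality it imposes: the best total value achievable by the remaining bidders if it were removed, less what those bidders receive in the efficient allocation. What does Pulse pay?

Efficient allocation: AzureWave→Band A ($919M), PeakComm→Band D ($959M), ClearBand→Band C ($689M), Pulse→Band G ($732M); total welfare W = $3299M.
Pulse receives Band G at value $732M, so the others get W − 732 = $2567M.
Without Pulse: best allocation of the remaining 3 bidders over all 4 bands is AzureWave→Band A ($919M), PeakComm→Band D ($959M), ClearBand→Band G ($786M), total $2664M.
VCG payment = (others' best without Pulse) − (others' welfare with Pulse) = 2664 − 2567 = $97M.

Pulse pays $97M.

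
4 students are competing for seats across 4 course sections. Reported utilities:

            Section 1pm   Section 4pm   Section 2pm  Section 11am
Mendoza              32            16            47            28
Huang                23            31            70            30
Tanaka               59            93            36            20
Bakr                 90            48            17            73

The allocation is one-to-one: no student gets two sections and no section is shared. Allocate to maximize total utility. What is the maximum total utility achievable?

Optimal: Mendoza→Section 11am (28 points), Huang→Section 2pm (70 points), Tanaka→Section 4pm (93 points), Bakr→Section 1pm (90 points) — total 28+70+93+90 = 281 points.
Row-greedy (each student in turn takes its best remaining section) gives 210 points, worse by 71.
Next-best assignment: Mendoza→Section 1pm, Huang→Section 2pm, Tanaka→Section 4pm, Bakr→Section 11am = 268 points.

Max total: 281 points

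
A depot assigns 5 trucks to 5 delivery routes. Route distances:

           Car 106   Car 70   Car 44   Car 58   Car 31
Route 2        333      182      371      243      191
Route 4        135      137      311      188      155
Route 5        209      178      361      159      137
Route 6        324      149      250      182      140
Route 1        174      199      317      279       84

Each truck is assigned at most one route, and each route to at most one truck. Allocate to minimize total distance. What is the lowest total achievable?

Min total: 810 km

This is the linear assignment problem.
Optimal: Car 106→Route 4 (135 km), Car 70→Route 2 (182 km), Car 44→Route 6 (250 km), Car 58→Route 5 (159 km), Car 31→Route 1 (84 km) — total 135+182+250+159+84 = 810 km.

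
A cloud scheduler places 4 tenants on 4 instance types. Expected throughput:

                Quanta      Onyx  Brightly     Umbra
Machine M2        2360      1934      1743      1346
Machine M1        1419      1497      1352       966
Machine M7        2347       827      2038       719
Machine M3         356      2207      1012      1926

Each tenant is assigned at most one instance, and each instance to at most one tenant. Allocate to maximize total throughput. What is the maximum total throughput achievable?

Maximum total: 7821 ops/s

This is a one-to-one assignment (maximum-weight bipartite matching).
Optimal: Quanta→Machine M2 (2360 ops/s), Onyx→Machine M1 (1497 ops/s), Brightly→Machine M7 (2038 ops/s), Umbra→Machine M3 (1926 ops/s) — total 2360+1497+2038+1926 = 7821 ops/s.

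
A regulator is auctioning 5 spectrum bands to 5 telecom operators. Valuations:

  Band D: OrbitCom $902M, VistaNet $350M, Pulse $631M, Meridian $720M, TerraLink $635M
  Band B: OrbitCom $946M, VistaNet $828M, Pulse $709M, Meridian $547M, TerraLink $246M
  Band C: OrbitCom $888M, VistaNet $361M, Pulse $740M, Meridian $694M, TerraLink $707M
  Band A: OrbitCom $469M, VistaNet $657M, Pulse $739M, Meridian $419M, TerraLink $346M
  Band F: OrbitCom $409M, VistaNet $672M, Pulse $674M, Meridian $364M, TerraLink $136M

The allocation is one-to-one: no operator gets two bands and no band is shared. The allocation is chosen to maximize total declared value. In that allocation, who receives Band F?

This is the linear assignment problem.
Optimal: OrbitCom→Band B ($946M), VistaNet→Band F ($672M), Pulse→Band A ($739M), Meridian→Band D ($720M), TerraLink→Band C ($707M) — total 946+672+739+720+707 = $3784M.
Max-entry greedy (repeatedly take the single best remaining cell) gives $3424M, worse by 360.
Swapping OrbitCom↔TerraLink (OrbitCom→Band C $888M, TerraLink→Band B $246M) loses 519.
Checked against all permutations: $3784M is optimal.
VistaNet's own top band is Band B ($828M), but forcing VistaNet→Band B and reassigning the rest optimally gives only $3540M — worse by 244.

VistaNet receives Band F.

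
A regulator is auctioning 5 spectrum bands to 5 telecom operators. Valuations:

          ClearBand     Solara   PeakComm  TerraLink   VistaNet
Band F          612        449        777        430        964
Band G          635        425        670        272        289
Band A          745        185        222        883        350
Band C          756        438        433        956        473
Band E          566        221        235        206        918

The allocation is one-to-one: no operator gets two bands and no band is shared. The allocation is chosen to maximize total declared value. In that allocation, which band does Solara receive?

Optimal: ClearBand→Band A ($745M), Solara→Band G ($425M), PeakComm→Band F ($777M), TerraLink→Band C ($956M), VistaNet→Band E ($918M) — total 745+425+777+956+918 = $3821M.
Row-greedy (each operator in turn takes its best remaining band) gives $3676M, worse by 145.
Swapping ClearBand↔TerraLink (ClearBand→Band C $756M, TerraLink→Band A $883M) loses 62.
Solara's own top band is Band F ($449M), but forcing Solara→Band F and reassigning the rest optimally gives only $3738M — worse by 83.

Solara receives Band G.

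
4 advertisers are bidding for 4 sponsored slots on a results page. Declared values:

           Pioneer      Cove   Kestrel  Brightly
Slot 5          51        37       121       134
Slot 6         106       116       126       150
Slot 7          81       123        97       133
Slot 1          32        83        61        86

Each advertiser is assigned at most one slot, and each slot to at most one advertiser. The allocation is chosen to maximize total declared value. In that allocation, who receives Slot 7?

This is the linear assignment problem.
Optimal: Pioneer→Slot 6 ($106), Cove→Slot 1 ($83), Kestrel→Slot 5 ($121), Brightly→Slot 7 ($133) — total 106+83+121+133 = $443.
Max-entry greedy (repeatedly take the single best remaining cell) gives $426, worse by 17.
Next-best assignment: Pioneer→Slot 6, Cove→Slot 7, Kestrel→Slot 5, Brightly→Slot 1 = $436.
Brightly's own top slot is Slot 6 ($150), but forcing Brightly→Slot 6 and reassigning the rest optimally gives only $435 — worse by 8.

Brightly receives Slot 7.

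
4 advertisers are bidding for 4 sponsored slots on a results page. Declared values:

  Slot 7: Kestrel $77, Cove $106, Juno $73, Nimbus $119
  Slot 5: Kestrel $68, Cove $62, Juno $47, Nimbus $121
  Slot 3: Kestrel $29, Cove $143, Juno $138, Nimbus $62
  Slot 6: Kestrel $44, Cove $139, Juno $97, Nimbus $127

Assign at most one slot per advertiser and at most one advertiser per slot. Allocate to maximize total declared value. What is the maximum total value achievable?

Optimal: Kestrel→Slot 7 ($77), Cove→Slot 6 ($139), Juno→Slot 3 ($138), Nimbus→Slot 5 ($121) — total 77+139+138+121 = $475.
Row-greedy (each advertiser in turn takes its best remaining slot) gives $438, worse by 37.

Maximum total: $475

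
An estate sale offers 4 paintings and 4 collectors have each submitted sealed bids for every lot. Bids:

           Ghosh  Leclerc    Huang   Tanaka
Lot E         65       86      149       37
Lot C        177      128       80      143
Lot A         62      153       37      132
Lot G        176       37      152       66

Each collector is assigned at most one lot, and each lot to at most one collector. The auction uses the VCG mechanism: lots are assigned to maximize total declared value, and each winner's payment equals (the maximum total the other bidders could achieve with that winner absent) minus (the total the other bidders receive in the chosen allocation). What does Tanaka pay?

Efficient allocation: Ghosh→Lot G ($176), Leclerc→Lot A ($153), Huang→Lot E ($149), Tanaka→Lot C ($143); total welfare W = $621.
Tanaka receives Lot C at value $143, so the others get W − 143 = $478.
Without Tanaka: best allocation of the remaining 3 bidders over all 4 lots is Ghosh→Lot C ($177), Leclerc→Lot A ($153), Huang→Lot G ($152), total $482.
VCG payment = (others' best without Tanaka) − (others' welfare with Tanaka) = 482 − 478 = $4.

Tanaka pays $4.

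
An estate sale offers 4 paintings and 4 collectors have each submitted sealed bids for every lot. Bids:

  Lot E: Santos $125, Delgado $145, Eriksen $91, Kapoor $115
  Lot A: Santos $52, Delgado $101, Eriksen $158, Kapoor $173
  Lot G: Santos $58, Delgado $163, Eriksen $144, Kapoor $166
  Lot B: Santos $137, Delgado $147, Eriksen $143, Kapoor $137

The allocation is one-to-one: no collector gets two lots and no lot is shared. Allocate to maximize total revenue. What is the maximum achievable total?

Optimal: Santos→Lot B ($137), Delgado→Lot E ($145), Eriksen→Lot A ($158), Kapoor→Lot G ($166) — total 137+145+158+166 = $606.

Maximum total: $606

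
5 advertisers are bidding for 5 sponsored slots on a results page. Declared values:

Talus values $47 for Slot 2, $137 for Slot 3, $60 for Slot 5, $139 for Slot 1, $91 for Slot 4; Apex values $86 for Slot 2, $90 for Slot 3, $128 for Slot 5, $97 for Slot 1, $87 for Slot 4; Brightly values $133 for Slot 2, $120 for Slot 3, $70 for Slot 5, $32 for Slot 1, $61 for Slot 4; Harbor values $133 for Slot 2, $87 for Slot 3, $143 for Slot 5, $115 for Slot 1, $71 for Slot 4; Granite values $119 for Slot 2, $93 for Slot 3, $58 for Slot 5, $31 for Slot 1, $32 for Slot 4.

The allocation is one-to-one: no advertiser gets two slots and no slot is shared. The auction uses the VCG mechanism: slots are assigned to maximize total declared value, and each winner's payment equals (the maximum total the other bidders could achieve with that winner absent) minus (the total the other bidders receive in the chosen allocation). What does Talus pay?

Talus pays $13.

Efficient allocation: Talus→Slot 1 ($139), Apex→Slot 4 ($87), Brightly→Slot 3 ($120), Harbor→Slot 5 ($143), Granite→Slot 2 ($119); total welfare W = $608.
Talus receives Slot 1 at value $139, so the others get W − 139 = $469.
Without Talus: best allocation of the remaining 4 bidders over all 5 slots is Apex→Slot 5 ($128), Brightly→Slot 3 ($120), Harbor→Slot 1 ($115), Granite→Slot 2 ($119), total $482.
VCG payment = (others' best without Talus) − (others' welfare with Talus) = 482 − 469 = $13.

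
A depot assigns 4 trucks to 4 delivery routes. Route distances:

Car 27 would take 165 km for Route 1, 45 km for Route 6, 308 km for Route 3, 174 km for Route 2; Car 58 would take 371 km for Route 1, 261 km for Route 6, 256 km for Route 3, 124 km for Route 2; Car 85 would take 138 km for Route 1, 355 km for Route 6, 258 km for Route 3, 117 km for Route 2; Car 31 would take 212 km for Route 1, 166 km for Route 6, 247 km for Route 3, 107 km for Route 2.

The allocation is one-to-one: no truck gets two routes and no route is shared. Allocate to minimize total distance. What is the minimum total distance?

Minimum total: 546 km

Optimal: Car 27→Route 6 (45 km), Car 58→Route 3 (256 km), Car 85→Route 1 (138 km), Car 31→Route 2 (107 km) — total 45+256+138+107 = 546 km.
Column-greedy (each route in turn goes to its cheapest remaining truck) gives 554 km, worse by 8.
Every other assignment is strictly worse.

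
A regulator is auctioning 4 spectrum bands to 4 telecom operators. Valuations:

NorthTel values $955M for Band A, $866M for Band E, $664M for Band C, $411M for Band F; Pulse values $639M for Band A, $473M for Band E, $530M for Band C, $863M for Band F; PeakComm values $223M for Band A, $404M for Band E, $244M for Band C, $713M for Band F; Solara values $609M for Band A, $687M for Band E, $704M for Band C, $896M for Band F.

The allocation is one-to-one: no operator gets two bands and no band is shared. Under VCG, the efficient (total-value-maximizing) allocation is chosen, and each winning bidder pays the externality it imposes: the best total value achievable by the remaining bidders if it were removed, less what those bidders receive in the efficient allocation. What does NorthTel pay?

Efficient allocation: NorthTel→Band A ($955M), Pulse→Band F ($863M), PeakComm→Band E ($404M), Solara→Band C ($704M); total welfare W = $2926M.
NorthTel receives Band A at value $955M, so the others get W − 955 = $1971M.
Without NorthTel: best allocation of the remaining 3 bidders over all 4 bands is Pulse→Band A ($639M), PeakComm→Band F ($713M), Solara→Band C ($704M), total $2056M.
VCG payment = (others' best without NorthTel) − (others' welfare with NorthTel) = 2056 − 1971 = $85M.

NorthTel pays $85M.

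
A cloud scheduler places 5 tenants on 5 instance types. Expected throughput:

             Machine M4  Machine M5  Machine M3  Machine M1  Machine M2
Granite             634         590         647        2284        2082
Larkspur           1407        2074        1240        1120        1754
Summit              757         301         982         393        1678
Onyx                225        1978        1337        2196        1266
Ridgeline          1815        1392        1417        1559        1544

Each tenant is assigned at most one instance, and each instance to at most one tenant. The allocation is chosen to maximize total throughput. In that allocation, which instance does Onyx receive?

This is the linear assignment problem.
Optimal: Granite→Machine M1 (2284 ops/s), Larkspur→Machine M5 (2074 ops/s), Summit→Machine M2 (1678 ops/s), Onyx→Machine M3 (1337 ops/s), Ridgeline→Machine M4 (1815 ops/s) — total 2284+2074+1678+1337+1815 = 9188 ops/s.
Next-best assignment: Granite→Machine M2, Larkspur→Machine M5, Summit→Machine M3, Onyx→Machine M1, Ridgeline→Machine M4 = 9149 ops/s.
Onyx's own top instance is Machine M1 (2196 ops/s), but forcing Onyx→Machine M1 and reassigning the rest optimally gives only 9149 ops/s — worse by 39.

Onyx receives Machine M3.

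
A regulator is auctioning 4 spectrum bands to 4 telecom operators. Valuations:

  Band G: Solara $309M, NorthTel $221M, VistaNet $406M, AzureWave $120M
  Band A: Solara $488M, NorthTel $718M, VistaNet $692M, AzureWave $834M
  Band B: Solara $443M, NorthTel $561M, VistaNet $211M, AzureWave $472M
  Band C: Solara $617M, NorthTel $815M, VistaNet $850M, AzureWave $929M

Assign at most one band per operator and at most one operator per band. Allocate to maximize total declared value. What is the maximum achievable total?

Maximum total: $2554M

This is the linear assignment problem.
Optimal: Solara→Band G ($309M), NorthTel→Band B ($561M), VistaNet→Band C ($850M), AzureWave→Band A ($834M) — total 309+561+850+834 = $2554M.
Max-entry greedy (repeatedly take the single best remaining cell) gives $2496M, worse by 58.
Next-best assignment: Solara→Band B, NorthTel→Band C, VistaNet→Band G, AzureWave→Band A = $2498M.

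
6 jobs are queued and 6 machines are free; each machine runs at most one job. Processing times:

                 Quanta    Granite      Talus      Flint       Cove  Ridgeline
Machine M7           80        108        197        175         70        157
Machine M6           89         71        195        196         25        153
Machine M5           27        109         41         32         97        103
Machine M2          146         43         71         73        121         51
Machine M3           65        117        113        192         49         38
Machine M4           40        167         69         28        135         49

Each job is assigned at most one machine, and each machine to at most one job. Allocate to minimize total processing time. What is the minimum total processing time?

Optimal: Quanta→Machine M7 (80 min), Granite→Machine M2 (43 min), Talus→Machine M5 (41 min), Flint→Machine M4 (28 min), Cove→Machine M6 (25 min), Ridgeline→Machine M3 (38 min) — total 80+43+41+28+25+38 = 255 min.
Min-entry greedy (repeatedly take the single cheapest remaining cell) gives 358 min, worse by 103.
Next-best assignment: Quanta→Machine M7, Granite→Machine M2, Talus→Machine M4, Flint→Machine M5, Cove→Machine M6, Ridgeline→Machine M3 = 287 min.
Swapping Talus↔Ridgeline (Talus→Machine M3 113 min, Ridgeline→Machine M5 103 min) adds 137.
Every other assignment is strictly worse.

Min total: 255 min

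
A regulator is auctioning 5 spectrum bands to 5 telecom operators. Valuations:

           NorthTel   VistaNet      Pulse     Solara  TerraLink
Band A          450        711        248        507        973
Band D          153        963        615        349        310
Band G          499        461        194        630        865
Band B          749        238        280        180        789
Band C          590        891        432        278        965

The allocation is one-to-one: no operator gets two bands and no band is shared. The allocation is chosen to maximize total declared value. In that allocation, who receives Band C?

This is a one-to-one assignment (maximum-weight bipartite matching).
Optimal: NorthTel→Band B ($749M), VistaNet→Band C ($891M), Pulse→Band D ($615M), Solara→Band G ($630M), TerraLink→Band A ($973M) — total 749+891+615+630+973 = $3858M.
Next-best assignment: NorthTel→Band B, VistaNet→Band D, Pulse→Band C, Solara→Band G, TerraLink→Band A = $3747M.
No other one-to-one assignment exceeds $3858M.
VistaNet's own top band is Band D ($963M), but forcing VistaNet→Band D and reassigning the rest optimally gives only $3747M — worse by 111.

VistaNet receives Band C.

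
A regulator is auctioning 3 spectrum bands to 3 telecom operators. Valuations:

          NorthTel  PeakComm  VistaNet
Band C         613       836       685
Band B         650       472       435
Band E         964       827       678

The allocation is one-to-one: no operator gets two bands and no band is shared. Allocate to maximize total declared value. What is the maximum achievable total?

Maximum total: $2235M

Treat this as an assignment problem: match each operator to one band.
Optimal: NorthTel→Band E ($964M), PeakComm→Band C ($836M), VistaNet→Band B ($435M) — total 964+836+435 = $2235M.
Column-greedy (each band in turn goes to its best remaining operator) gives $2164M, worse by 71.
Checked against all permutations: $2235M is optimal.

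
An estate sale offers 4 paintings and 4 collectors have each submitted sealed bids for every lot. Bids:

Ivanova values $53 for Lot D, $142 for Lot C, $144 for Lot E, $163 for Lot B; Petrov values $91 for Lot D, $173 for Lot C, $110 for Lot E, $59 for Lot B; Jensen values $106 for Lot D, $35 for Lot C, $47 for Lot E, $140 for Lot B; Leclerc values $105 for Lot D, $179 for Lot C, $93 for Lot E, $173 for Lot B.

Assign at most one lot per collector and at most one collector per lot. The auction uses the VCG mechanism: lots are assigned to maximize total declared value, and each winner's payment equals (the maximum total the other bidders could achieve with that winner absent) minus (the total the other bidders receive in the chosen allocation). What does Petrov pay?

Efficient allocation: Ivanova→Lot E ($144), Petrov→Lot C ($173), Jensen→Lot D ($106), Leclerc→Lot B ($173); total welfare W = $596.
Petrov receives Lot C at value $173, so the others get W − 173 = $423.
Without Petrov: best allocation of the remaining 3 bidders over all 4 lots is Ivanova→Lot E ($144), Jensen→Lot B ($140), Leclerc→Lot C ($179), total $463.
VCG payment = (others' best without Petrov) − (others' welfare with Petrov) = 463 − 423 = $40.

Petrov pays $40.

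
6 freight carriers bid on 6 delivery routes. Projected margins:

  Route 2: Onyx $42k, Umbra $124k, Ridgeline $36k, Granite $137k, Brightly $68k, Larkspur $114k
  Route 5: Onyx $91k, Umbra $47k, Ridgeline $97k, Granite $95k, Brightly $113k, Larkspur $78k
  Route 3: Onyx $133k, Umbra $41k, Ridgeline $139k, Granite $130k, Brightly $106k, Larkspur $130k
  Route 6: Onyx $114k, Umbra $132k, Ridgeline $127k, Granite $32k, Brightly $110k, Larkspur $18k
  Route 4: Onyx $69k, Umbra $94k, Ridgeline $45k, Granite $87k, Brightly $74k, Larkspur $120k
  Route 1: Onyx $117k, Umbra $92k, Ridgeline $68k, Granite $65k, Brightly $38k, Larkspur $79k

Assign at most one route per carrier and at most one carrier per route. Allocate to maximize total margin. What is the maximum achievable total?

Optimal: Onyx→Route 1 ($117k), Umbra→Route 6 ($132k), Ridgeline→Route 3 ($139k), Granite→Route 2 ($137k), Brightly→Route 5 ($113k), Larkspur→Route 4 ($120k) — total 117+132+139+137+113+120 = $758k.
Row-greedy (each carrier in turn takes its best remaining route) gives $652k, worse by 106.
Next-best assignment: Onyx→Route 1, Umbra→Route 2, Ridgeline→Route 6, Granite→Route 3, Brightly→Route 5, Larkspur→Route 4 = $731k.

Maximum total: $758k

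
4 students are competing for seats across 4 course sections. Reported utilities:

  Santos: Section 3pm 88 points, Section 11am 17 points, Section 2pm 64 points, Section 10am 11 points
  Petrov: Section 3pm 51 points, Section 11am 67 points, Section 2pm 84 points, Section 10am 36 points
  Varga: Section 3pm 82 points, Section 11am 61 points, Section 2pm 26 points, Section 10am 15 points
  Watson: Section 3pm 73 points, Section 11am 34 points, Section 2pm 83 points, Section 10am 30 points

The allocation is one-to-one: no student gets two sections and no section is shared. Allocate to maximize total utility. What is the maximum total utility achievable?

Maximum total: 268 points

Optimal: Santos→Section 3pm (88 points), Petrov→Section 10am (36 points), Varga→Section 11am (61 points), Watson→Section 2pm (83 points) — total 88+36+61+83 = 268 points.
Row-greedy (each student in turn takes its best remaining section) gives 263 points, worse by 5.
Next-best assignment: Santos→Section 3pm, Petrov→Section 2pm, Varga→Section 11am, Watson→Section 10am = 263 points.
Every other assignment is strictly worse.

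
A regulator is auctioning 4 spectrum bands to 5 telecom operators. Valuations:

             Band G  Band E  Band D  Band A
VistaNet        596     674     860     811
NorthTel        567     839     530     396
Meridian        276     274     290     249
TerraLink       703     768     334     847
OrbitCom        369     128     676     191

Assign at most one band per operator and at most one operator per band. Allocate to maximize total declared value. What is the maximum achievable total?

Maximum total: $3029M

Optimal: TerraLink→Band G ($703M), NorthTel→Band E ($839M), OrbitCom→Band D ($676M), VistaNet→Band A ($811M) — total 703+839+676+811 = $3029M.
Column-greedy (each band in turn goes to its best remaining operator) gives $2651M, worse by 378.
Checked against all permutations: $3029M is optimal.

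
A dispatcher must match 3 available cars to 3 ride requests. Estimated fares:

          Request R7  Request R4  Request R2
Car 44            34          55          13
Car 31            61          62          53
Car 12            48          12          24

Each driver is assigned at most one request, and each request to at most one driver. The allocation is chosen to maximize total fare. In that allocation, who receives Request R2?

This is the linear assignment problem.
Optimal: Car 44→Request R4 ($55), Car 31→Request R2 ($53), Car 12→Request R7 ($48) — total 55+53+48 = $156.
Every other assignment is strictly worse.
Car 31's own top request is Request R4 ($62), but forcing Car 31→Request R4 and reassigning the rest optimally gives only $123 — worse by 33.

Car 31 receives Request R2.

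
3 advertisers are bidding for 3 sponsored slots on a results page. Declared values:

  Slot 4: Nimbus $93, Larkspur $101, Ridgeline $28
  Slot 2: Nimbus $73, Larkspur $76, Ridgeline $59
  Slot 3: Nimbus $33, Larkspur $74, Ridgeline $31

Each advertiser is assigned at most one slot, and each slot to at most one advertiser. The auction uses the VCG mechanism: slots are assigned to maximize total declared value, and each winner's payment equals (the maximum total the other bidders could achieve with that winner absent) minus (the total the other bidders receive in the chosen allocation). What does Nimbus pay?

Nimbus pays $27.

Efficient allocation: Nimbus→Slot 4 ($93), Larkspur→Slot 3 ($74), Ridgeline→Slot 2 ($59); total welfare W = $226.
Nimbus receives Slot 4 at value $93, so the others get W − 93 = $133.
Without Nimbus: best allocation of the remaining 2 bidders over all 3 slots is Larkspur→Slot 4 ($101), Ridgeline→Slot 2 ($59), total $160.
VCG payment = (others' best without Nimbus) − (others' welfare with Nimbus) = 160 − 133 = $27.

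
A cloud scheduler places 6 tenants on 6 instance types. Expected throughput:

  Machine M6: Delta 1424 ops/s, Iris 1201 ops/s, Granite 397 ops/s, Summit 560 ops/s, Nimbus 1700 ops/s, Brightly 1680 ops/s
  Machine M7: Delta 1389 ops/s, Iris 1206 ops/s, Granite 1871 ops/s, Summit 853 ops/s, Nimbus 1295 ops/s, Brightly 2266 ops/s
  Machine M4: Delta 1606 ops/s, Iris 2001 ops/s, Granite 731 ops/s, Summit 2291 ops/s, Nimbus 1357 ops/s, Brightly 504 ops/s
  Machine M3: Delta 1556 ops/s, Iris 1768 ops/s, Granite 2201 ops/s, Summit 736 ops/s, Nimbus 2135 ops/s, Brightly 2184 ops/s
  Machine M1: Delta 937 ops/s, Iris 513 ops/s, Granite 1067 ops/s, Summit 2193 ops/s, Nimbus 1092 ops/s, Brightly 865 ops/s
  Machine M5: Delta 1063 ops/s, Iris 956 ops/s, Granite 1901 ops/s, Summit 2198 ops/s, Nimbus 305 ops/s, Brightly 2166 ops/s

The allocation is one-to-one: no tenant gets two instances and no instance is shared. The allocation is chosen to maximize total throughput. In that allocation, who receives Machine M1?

This is the linear assignment problem.
Optimal: Delta→Machine M6 (1424 ops/s), Iris→Machine M4 (2001 ops/s), Granite→Machine M5 (1901 ops/s), Summit→Machine M1 (2193 ops/s), Nimbus→Machine M3 (2135 ops/s), Brightly→Machine M7 (2266 ops/s) — total 1424+2001+1901+2193+2135+2266 = 11920 ops/s.
Row-greedy (each tenant in turn takes its best remaining instance) gives 11434 ops/s, worse by 486.
Summit's own top instance is Machine M4 (2291 ops/s), but forcing Summit→Machine M4 and reassigning the rest optimally gives only 10863 ops/s — worse by 1057.

Summit receives Machine M1.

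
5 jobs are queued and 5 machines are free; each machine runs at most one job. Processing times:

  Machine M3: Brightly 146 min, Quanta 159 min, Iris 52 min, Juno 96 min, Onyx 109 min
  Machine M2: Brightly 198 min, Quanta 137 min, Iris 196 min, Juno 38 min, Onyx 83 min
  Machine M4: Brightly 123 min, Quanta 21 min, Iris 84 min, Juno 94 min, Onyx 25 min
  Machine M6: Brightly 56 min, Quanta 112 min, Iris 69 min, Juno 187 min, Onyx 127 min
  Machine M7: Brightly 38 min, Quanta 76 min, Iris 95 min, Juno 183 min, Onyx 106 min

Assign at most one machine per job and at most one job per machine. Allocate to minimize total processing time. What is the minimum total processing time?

This is the linear assignment problem.
Optimal: Brightly→Machine M6 (56 min), Quanta→Machine M7 (76 min), Iris→Machine M3 (52 min), Juno→Machine M2 (38 min), Onyx→Machine M4 (25 min) — total 56+76+52+38+25 = 247 min.
Row-greedy (each job in turn takes its cheapest remaining machine) gives 276 min, worse by 29.

Min total: 247 min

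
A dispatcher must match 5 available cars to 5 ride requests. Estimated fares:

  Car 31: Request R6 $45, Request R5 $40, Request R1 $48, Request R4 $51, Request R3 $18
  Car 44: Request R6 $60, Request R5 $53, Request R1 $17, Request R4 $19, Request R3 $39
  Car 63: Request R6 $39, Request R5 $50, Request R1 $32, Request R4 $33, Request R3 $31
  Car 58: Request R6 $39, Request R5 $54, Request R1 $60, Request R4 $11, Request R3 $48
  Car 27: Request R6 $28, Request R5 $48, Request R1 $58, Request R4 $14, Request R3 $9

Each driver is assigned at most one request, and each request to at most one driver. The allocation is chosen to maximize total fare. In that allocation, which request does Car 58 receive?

Optimal: Car 31→Request R4 ($51), Car 44→Request R6 ($60), Car 63→Request R5 ($50), Car 58→Request R3 ($48), Car 27→Request R1 ($58) — total 51+60+50+48+58 = $267.
Column-greedy (each request in turn goes to its best remaining driver) gives $254, worse by 13.
Swapping Car 44↔Car 27 (Car 44→Request R1 $17, Car 27→Request R6 $28) loses 73.
Checked against all permutations: $267 is optimal.
Car 58's own top request is Request R1 ($60), but forcing Car 58→Request R1 and reassigning the rest optimally gives only $250 — worse by 17.

Car 58 receives Request R3.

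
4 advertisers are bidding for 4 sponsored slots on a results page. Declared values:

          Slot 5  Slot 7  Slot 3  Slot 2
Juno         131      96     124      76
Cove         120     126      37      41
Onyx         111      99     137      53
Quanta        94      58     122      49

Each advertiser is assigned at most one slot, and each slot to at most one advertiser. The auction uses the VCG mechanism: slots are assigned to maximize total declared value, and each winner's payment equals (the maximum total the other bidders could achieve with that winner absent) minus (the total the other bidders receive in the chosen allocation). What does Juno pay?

Efficient allocation: Juno→Slot 5 ($131), Cove→Slot 7 ($126), Onyx→Slot 3 ($137), Quanta→Slot 2 ($49); total welfare W = $443.
Juno receives Slot 5 at value $131, so the others get W − 131 = $312.
Without Juno: best allocation of the remaining 3 bidders over all 4 slots is Cove→Slot 7 ($126), Onyx→Slot 5 ($111), Quanta→Slot 3 ($122), total $359.
VCG payment = (others' best without Juno) − (others' welfare with Juno) = 359 − 312 = $47.

Juno pays $47.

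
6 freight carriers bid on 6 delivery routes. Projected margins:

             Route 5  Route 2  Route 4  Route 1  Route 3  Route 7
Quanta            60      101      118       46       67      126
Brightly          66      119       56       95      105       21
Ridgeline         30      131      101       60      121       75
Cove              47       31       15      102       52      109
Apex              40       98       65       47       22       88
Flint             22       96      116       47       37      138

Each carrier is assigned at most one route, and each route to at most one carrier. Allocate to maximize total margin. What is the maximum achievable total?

Max total: $643k

Optimal: Quanta→Route 4 ($118k), Brightly→Route 5 ($66k), Ridgeline→Route 3 ($121k), Cove→Route 1 ($102k), Apex→Route 2 ($98k), Flint→Route 7 ($138k) — total 118+66+121+102+98+138 = $643k.
Column-greedy (each route in turn goes to its best remaining carrier) gives $542k, worse by 101.
Next-best assignment: Quanta→Route 4, Brightly→Route 2, Ridgeline→Route 3, Cove→Route 1, Apex→Route 5, Flint→Route 7 = $638k.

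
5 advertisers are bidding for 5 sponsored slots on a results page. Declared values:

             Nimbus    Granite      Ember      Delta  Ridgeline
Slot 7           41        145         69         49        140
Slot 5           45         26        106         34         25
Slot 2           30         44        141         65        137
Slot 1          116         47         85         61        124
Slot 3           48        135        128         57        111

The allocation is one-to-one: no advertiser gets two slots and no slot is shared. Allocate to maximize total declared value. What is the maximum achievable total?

Treat this as an assignment problem: match each advertiser to one slot.
Optimal: Nimbus→Slot 1 ($116), Granite→Slot 3 ($135), Ember→Slot 2 ($141), Delta→Slot 5 ($34), Ridgeline→Slot 7 ($140) — total 116+135+141+34+140 = $566.
Column-greedy (each slot in turn goes to its best remaining advertiser) gives $561, worse by 5.
No other one-to-one assignment exceeds $566.

Maximum total: $566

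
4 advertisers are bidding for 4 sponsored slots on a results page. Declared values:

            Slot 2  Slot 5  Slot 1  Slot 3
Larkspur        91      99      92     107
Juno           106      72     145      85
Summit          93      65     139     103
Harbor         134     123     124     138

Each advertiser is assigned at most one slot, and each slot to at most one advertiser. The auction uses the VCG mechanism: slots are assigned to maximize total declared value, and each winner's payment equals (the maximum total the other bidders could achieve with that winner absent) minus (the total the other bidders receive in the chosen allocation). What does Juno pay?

Efficient allocation: Larkspur→Slot 5 ($99), Juno→Slot 2 ($106), Summit→Slot 1 ($139), Harbor→Slot 3 ($138); total welfare W = $482.
Juno receives Slot 2 at value $106, so the others get W − 106 = $376.
Without Juno: best allocation of the remaining 3 bidders over all 4 slots is Larkspur→Slot 3 ($107), Summit→Slot 1 ($139), Harbor→Slot 2 ($134), total $380.
VCG payment = (others' best without Juno) − (others' welfare with Juno) = 380 − 376 = $4.

Juno pays $4.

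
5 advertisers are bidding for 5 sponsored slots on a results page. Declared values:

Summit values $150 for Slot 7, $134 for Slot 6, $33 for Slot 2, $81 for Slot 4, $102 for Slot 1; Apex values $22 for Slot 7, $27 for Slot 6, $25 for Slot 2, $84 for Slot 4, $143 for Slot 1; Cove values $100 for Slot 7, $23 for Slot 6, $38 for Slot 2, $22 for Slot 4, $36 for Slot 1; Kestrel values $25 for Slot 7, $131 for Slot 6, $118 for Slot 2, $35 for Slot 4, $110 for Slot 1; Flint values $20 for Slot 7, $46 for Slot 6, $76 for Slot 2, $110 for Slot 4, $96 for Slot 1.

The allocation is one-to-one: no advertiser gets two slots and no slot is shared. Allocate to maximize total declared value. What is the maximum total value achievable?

Treat this as an assignment problem: match each advertiser to one slot.
Optimal: Summit→Slot 6 ($134), Apex→Slot 1 ($143), Cove→Slot 7 ($100), Kestrel→Slot 2 ($118), Flint→Slot 4 ($110) — total 134+143+100+118+110 = $605.
Max-entry greedy (repeatedly take the single best remaining cell) gives $572, worse by 33.
No other one-to-one assignment exceeds $605.

Maximum total: $605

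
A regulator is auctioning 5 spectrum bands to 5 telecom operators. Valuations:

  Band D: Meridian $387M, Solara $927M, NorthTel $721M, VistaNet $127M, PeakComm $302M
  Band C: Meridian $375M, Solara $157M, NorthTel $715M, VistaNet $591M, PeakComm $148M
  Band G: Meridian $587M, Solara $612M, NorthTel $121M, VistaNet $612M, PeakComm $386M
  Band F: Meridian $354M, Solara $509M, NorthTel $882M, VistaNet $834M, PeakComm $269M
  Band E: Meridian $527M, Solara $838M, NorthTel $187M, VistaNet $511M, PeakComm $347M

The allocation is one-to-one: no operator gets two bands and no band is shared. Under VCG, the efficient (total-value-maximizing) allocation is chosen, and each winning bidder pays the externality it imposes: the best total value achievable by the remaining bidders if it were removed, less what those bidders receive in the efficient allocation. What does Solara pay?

Efficient allocation: Meridian→Band G ($587M), Solara→Band D ($927M), NorthTel→Band C ($715M), VistaNet→Band F ($834M), PeakComm→Band E ($347M); total welfare W = $3410M.
Solara receives Band D at value $927M, so the others get W − 927 = $2483M.
Without Solara: best allocation of the remaining 4 bidders over all 5 bands is Meridian→Band G ($587M), NorthTel→Band D ($721M), VistaNet→Band F ($834M), PeakComm→Band E ($347M), total $2489M.
VCG payment = (others' best without Solara) − (others' welfare with Solara) = 2489 − 2483 = $6M.

Solara pays $6M.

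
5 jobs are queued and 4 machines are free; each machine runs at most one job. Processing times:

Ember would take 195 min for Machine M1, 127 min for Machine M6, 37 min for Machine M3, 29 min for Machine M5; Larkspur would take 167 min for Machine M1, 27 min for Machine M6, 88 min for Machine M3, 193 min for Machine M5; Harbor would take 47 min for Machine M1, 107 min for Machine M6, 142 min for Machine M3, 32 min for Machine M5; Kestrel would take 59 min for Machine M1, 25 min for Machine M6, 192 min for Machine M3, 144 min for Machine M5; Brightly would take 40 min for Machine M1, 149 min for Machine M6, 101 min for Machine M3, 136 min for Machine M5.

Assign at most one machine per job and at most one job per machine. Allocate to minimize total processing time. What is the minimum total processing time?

This is a one-to-one assignment (minimum-cost bipartite matching).
Optimal: Brightly→Machine M1 (40 min), Kestrel→Machine M6 (25 min), Ember→Machine M3 (37 min), Harbor→Machine M5 (32 min) — total 40+25+37+32 = 134 min.
Row-greedy (each job in turn takes its cheapest remaining machine) gives 295 min, worse by 161.

Minimum total: 134 min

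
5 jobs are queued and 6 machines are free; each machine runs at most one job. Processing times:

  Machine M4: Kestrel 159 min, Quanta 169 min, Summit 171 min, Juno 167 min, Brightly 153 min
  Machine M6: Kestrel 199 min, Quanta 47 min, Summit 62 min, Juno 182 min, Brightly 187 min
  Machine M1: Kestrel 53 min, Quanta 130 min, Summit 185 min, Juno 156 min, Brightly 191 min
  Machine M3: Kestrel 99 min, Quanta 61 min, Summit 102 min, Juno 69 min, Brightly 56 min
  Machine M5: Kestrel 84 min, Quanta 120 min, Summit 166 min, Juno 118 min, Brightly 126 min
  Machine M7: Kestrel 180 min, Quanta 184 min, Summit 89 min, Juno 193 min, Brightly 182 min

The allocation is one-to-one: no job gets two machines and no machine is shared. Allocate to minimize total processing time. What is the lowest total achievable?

Min total: 363 min

Optimal: Kestrel→Machine M1 (53 min), Quanta→Machine M6 (47 min), Summit→Machine M7 (89 min), Juno→Machine M5 (118 min), Brightly→Machine M3 (56 min) — total 53+47+89+118+56 = 363 min.
Row-greedy (each job in turn takes its cheapest remaining machine) gives 384 min, worse by 21.
Next-best assignment: Kestrel→Machine M1, Quanta→Machine M6, Summit→Machine M7, Juno→Machine M3, Brightly→Machine M5 = 384 min.
No other one-to-one assignment undercuts 363 min.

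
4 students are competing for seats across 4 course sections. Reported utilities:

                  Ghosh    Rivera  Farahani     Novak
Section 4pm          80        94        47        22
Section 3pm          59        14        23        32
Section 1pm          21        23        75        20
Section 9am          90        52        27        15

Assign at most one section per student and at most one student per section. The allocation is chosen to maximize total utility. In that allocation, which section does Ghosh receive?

Ghosh receives Section 9am.

Treat this as an assignment problem: match each student to one section.
Optimal: Ghosh→Section 9am (90 points), Rivera→Section 4pm (94 points), Farahani→Section 1pm (75 points), Novak→Section 3pm (32 points) — total 90+94+75+32 = 291 points.
Column-greedy (each section in turn goes to its best remaining student) gives 243 points, worse by 48.
Checked against all permutations: 291 points is optimal.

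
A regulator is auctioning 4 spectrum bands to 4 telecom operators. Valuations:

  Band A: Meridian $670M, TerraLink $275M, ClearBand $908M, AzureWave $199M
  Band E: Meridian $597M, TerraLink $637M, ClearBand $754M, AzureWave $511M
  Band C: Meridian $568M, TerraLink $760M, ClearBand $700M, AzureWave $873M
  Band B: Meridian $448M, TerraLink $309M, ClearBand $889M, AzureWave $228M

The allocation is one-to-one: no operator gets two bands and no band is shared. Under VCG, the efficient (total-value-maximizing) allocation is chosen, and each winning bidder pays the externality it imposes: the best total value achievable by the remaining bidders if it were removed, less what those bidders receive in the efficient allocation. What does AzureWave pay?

AzureWave pays $123M.

Efficient allocation: Meridian→Band A ($670M), TerraLink→Band E ($637M), ClearBand→Band B ($889M), AzureWave→Band C ($873M); total welfare W = $3069M.
AzureWave receives Band C at value $873M, so the others get W − 873 = $2196M.
Without AzureWave: best allocation of the remaining 3 bidders over all 4 bands is Meridian→Band A ($670M), TerraLink→Band C ($760M), ClearBand→Band B ($889M), total $2319M.
VCG payment = (others' best without AzureWave) − (others' welfare with AzureWave) = 2319 − 2196 = $123M.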